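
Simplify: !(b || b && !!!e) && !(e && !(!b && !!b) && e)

!(b || b && !!!e) && !(e && !(!b && !!b) && e)
= !(b || b && !!!e) && !(e && (b || !b) && e)   [De Morgan]
= !(b || b && !e) && !(e && (b || !b) && e)   [double negation]
= !(b || b && !e) && !(e && e)   [complement / identity]
= !(b || b && !e) && !e   [idempotence]
= !b && !e   [absorption]

!b && !e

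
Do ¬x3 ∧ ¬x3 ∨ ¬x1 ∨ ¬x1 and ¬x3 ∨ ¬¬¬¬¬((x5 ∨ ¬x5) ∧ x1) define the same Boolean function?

E1: ¬x3 ∧ ¬x3 ∨ ¬x1 ∨ ¬x1
    = ¬x3 ∧ ¬x3 ∨ ¬x1   (idempotence)
    = ¬x3 ∨ ¬x1   (idempotence)
E2: ¬x3 ∨ ¬¬¬¬¬((x5 ∨ ¬x5) ∧ x1)
    = ¬x3 ∨ ¬¬¬((x5 ∨ ¬x5) ∧ x1)   (double negation)
    = ¬x3 ∨ ¬¬¬x1   (complement / identity)
    = ¬x3 ∨ ¬x1   (double negation)
Both reduce to ¬x3 ∨ ¬x1, so they are equivalent.

Yes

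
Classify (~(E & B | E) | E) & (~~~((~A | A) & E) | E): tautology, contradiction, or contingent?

(~(E & B | E) | E) & (~~~((~A | A) & E) | E)
= (~E | E) & (~~~((~A | A) & E) | E)   (absorption)
= (~E | E) & (~~~E | E)   (complement / identity)
= (~E | E) & (~E | E)   (double negation)
= ~E | E   (idempotence)
= 1   (complement)

tautology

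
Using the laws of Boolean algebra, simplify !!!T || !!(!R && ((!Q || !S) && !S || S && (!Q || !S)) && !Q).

!T || !R && !Q

!!!T || !!(!R && ((!Q || !S) && !S || S && (!Q || !S)) && !Q)
= !!!T || !!(!R && (!Q || !S) && !Q)   [distribution]
= !!!T || !!(!R && !Q)   [absorption]
= !!!T || !R && !Q   [double negation]
= !T || !R && !Q   [double negation]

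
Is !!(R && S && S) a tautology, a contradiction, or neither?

neither

!!(R && S && S)
= !!(R && S)   (idempotence)
= R && S   (double negation)
This depends on R, S, so it is not a constant.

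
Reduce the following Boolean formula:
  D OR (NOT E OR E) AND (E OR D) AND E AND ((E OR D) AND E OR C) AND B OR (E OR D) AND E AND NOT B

D OR E

D OR (NOT E OR E) AND (E OR D) AND E AND ((E OR D) AND E OR C) AND B OR (E OR D) AND E AND NOT B
= D OR (E OR D) AND E AND ((E OR D) AND E OR C) AND B OR (E OR D) AND E AND NOT B   [complement / identity]
= D OR (E OR D) AND E AND B OR (E OR D) AND E AND NOT B   [absorption]
= D OR (E OR D) AND E   [distribution]
= D OR E   [absorption]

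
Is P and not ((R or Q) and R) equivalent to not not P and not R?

Yes

E1: P and not ((R or Q) and R)
    = P and not R
E2: not not P and not R
    = P and not R
Both reduce to P and not R, so they are equivalent.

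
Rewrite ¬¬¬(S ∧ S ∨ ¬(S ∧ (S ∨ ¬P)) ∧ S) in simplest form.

¬¬¬(S ∧ S ∨ ¬(S ∧ (S ∨ ¬P)) ∧ S)
= ¬¬¬(S ∧ S ∨ ¬S ∧ S)   (absorption)
= ¬¬¬S   (distribution)
= ¬S   (double negation)

¬S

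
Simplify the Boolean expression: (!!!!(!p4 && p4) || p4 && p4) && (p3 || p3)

(!!!!(!p4 && p4) || p4 && p4) && (p3 || p3)
= (!!!!(!p4 && p4) || p4 && p4) && p3   (idempotence)
= (!!(!p4 && p4) || p4 && p4) && p3   (double negation)
= (!p4 && p4 || p4 && p4) && p3   (double negation)
= p4 && p3   (distribution)

p4 && p3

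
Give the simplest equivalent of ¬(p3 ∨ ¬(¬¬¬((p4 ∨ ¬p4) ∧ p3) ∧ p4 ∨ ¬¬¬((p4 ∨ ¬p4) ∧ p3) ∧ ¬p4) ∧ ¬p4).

¬p3

¬(p3 ∨ ¬(¬¬¬((p4 ∨ ¬p4) ∧ p3) ∧ p4 ∨ ¬¬¬((p4 ∨ ¬p4) ∧ p3) ∧ ¬p4) ∧ ¬p4)
= ¬(p3 ∨ ¬¬¬¬((p4 ∨ ¬p4) ∧ p3) ∧ ¬p4)   — distribution
= ¬(p3 ∨ ¬¬¬¬p3 ∧ ¬p4)   — complement / identity
= ¬(p3 ∨ ¬¬p3 ∧ ¬p4)   — double negation
= ¬(p3 ∨ p3 ∧ ¬p4)   — double negation
= ¬p3   — absorption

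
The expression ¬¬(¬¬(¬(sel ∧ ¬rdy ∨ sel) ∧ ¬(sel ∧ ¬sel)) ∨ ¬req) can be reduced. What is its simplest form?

¬sel ∨ ¬req

¬¬(¬¬(¬(sel ∧ ¬rdy ∨ sel) ∧ ¬(sel ∧ ¬sel)) ∨ ¬req)
= ¬¬(¬¬(¬sel ∧ ¬(sel ∧ ¬sel)) ∨ ¬req)
= ¬¬(¬(sel ∨ sel ∧ ¬sel) ∨ ¬req)
= ¬(sel ∨ sel ∧ ¬sel) ∨ ¬req
= ¬sel ∨ ¬req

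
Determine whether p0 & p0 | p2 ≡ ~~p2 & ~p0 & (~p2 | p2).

E1: p0 & p0 | p2
    = p0 | p2   (idempotence)
E2: ~~p2 & ~p0 & (~p2 | p2)
    = ~~p2 & ~p0   (complement / identity)
    = p2 & ~p0   (double negation)
These differ: at p0=1, p2=0, E1 = 1 but E2 = 0.

No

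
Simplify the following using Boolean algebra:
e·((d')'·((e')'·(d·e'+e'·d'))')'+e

e·((d')'·((e')'·(d·e'+e'·d'))')'+e
= e·((d')'·(e·(d·e'+e'·d'))')'+e   (double negation)
= e·((d')'·(e·e')')'+e   (distribution)
= e·(d'+e·e')+e   (De Morgan)
= e·d'+e   (complement / identity)
= e   (absorption)

e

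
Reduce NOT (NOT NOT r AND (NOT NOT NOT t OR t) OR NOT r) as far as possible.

NOT (NOT NOT r AND (NOT NOT NOT t OR t) OR NOT r)
= NOT (NOT NOT r AND (NOT t OR t) OR NOT r)   — double negation
= NOT (NOT NOT r OR NOT r)   — complement / identity
= NOT r AND r   — De Morgan
= FALSE   — complement

FALSE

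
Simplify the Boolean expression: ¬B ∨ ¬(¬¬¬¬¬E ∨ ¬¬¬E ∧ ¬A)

¬B ∨ E

¬B ∨ ¬(¬¬¬¬¬E ∨ ¬¬¬E ∧ ¬A)
= ¬B ∨ ¬(¬¬¬E ∨ ¬¬¬E ∧ ¬A)   (double negation)
= ¬B ∨ ¬¬¬¬E   (absorption)
= ¬B ∨ ¬¬E   (double negation)
= ¬B ∨ E   (double negation)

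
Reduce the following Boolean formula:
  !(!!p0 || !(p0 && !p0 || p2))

!p0 && p2

!(!!p0 || !(p0 && !p0 || p2))
= !(!!p0 || !p2)   [complement / identity]
= !p0 && p2   [De Morgan]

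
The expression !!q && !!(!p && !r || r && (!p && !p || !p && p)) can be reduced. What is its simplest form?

q && !p

!!q && !!(!p && !r || r && (!p && !p || !p && p))
= q && !!(!p && !r || r && (!p && !p || !p && p))
= q && !!(!p && !r || r && !p)
= q && !!!p
= q && !p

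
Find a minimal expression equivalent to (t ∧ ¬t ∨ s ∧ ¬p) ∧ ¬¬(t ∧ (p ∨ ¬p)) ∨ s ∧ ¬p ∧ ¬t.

s ∧ ¬p

(t ∧ ¬t ∨ s ∧ ¬p) ∧ ¬¬(t ∧ (p ∨ ¬p)) ∨ s ∧ ¬p ∧ ¬t
= (t ∧ ¬t ∨ s ∧ ¬p) ∧ t ∧ (p ∨ ¬p) ∨ s ∧ ¬p ∧ ¬t   — double negation
= s ∧ ¬p ∧ t ∧ (p ∨ ¬p) ∨ s ∧ ¬p ∧ ¬t   — complement / identity
= s ∧ ¬p ∧ t ∨ s ∧ ¬p ∧ ¬t   — complement / identity
= s ∧ ¬p   — distribution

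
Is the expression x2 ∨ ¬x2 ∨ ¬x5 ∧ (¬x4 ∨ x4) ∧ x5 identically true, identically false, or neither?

x2 ∨ ¬x2 ∨ ¬x5 ∧ (¬x4 ∨ x4) ∧ x5
= x2 ∨ ¬x2 ∨ ¬x5 ∧ x5
= x2 ∨ ¬x2
= True

identically true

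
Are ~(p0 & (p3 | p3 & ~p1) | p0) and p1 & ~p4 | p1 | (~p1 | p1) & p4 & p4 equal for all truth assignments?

No

E1: ~(p0 & (p3 | p3 & ~p1) | p0)
    = ~(p0 & p3 | p0)   [absorption]
    = ~p0   [absorption]
E2: p1 & ~p4 | p1 | (~p1 | p1) & p4 & p4
    = p1 | (~p1 | p1) & p4 & p4   [absorption]
    = p1 | p4 & p4   [complement / identity]
    = p1 | p4   [idempotence]
These differ: at p0=0, p1=0, p3=1, p4=0, E1 = 1 but E2 = 0.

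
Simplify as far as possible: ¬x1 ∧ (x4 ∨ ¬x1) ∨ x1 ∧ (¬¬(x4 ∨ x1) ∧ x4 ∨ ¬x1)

x4 ∨ ¬x1

¬x1 ∧ (x4 ∨ ¬x1) ∨ x1 ∧ (¬¬(x4 ∨ x1) ∧ x4 ∨ ¬x1)
= ¬x1 ∧ (x4 ∨ ¬x1) ∨ x1 ∧ ((x4 ∨ x1) ∧ x4 ∨ ¬x1)   [double negation]
= ¬x1 ∧ (x4 ∨ ¬x1) ∨ x1 ∧ (x4 ∨ ¬x1)   [absorption]
= x4 ∨ ¬x1   [distribution]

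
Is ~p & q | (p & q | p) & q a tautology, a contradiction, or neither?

~p & q | (p & q | p) & q
= ~p & q | p & q   [absorption]
= q   [distribution]
This depends on q, so it is not a constant.

neither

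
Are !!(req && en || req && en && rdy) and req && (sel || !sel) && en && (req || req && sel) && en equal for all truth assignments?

Yes

E1: !!(req && en || req && en && rdy)
    = !!(req && en)   — absorption
    = req && en   — double negation
E2: req && (sel || !sel) && en && (req || req && sel) && en
    = req && (sel || !sel) && en && req && en   — absorption
    = req && en && req && en   — complement / identity
    = req && en   — idempotence
Both reduce to req && en, so they are equivalent.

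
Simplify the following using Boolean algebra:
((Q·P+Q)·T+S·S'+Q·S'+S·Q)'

Q'

((Q·P+Q)·T+S·S'+Q·S'+S·Q)'
= ((Q·P+Q)·T+Q·S'+S·Q)'   (complement / identity)
= ((Q·P+Q)·T+Q)'   (distribution)
= (Q·T+Q)'   (absorption)
= Q'   (absorption)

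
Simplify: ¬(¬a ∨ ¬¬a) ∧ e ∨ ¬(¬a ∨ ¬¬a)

¬(¬a ∨ ¬¬a) ∧ e ∨ ¬(¬a ∨ ¬¬a)
= ¬(¬a ∨ ¬¬a)   (absorption)
= a ∧ ¬a   (De Morgan)
= False   (complement)

False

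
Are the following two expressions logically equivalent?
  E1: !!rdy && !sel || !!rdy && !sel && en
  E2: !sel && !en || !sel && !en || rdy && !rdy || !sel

No

E1: !!rdy && !sel || !!rdy && !sel && en
    = !!rdy && !sel   — absorption
    = rdy && !sel   — double negation
E2: !sel && !en || !sel && !en || rdy && !rdy || !sel
    = !sel && !en || !sel && !en || !sel   — complement / identity
    = !sel && !en || !sel   — idempotence
    = !sel   — absorption
These differ: at en=0, rdy=0, sel=0, E1 = 0 but E2 = 1.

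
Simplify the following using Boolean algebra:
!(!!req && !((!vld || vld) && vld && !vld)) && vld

!req && vld

!(!!req && !((!vld || vld) && vld && !vld)) && vld
= (!req || (!vld || vld) && vld && !vld) && vld   — De Morgan
= (!req || vld && !vld) && vld   — complement / identity
= !req && vld   — complement / identity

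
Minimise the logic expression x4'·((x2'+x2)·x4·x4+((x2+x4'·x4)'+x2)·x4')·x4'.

x4'

x4'·((x2'+x2)·x4·x4+((x2+x4'·x4)'+x2)·x4')·x4'
= x4'·((x2'+x2)·x4·x4+(x2'+x2)·x4')·x4'   [complement / identity]
= x4'·((x2'+x2)·x4+(x2'+x2)·x4')·x4'   [idempotence]
= x4'·(x2'+x2)·x4'   [distribution]
= x4'·x4'   [complement / identity]
= x4'   [idempotence]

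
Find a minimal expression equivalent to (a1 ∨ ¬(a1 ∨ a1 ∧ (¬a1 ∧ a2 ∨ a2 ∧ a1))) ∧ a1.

(a1 ∨ ¬(a1 ∨ a1 ∧ (¬a1 ∧ a2 ∨ a2 ∧ a1))) ∧ a1
= (a1 ∨ ¬(a1 ∨ a1 ∧ a2)) ∧ a1   (distribution)
= (a1 ∨ ¬a1) ∧ a1   (absorption)
= a1   (complement / identity)

a1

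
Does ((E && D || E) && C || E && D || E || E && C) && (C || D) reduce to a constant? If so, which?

no

((E && D || E) && C || E && D || E || E && C) && (C || D)
= ((E && D || E) && C || E && D || E) && (C || D)   — absorption
= (E && D || E) && (C || D)   — absorption
= E && (C || D)   — absorption
This depends on C, D, E, so it is not a constant.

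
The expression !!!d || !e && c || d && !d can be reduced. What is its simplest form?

!!!d || !e && c || d && !d
= !!!d || !e && c   [complement / identity]
= !d || !e && c   [double negation]

!d || !e && c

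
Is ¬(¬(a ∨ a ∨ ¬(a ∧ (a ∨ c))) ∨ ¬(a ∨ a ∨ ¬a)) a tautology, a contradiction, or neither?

¬(¬(a ∨ a ∨ ¬(a ∧ (a ∨ c))) ∨ ¬(a ∨ a ∨ ¬a))
= (a ∨ a ∨ ¬(a ∧ (a ∨ c))) ∧ (a ∨ a ∨ ¬a)   — De Morgan
= (a ∨ a ∨ ¬a) ∧ (a ∨ a ∨ ¬a)   — absorption
= a ∨ a ∨ ¬a   — idempotence
= a ∨ ¬a   — idempotence
= True   — complement

tautology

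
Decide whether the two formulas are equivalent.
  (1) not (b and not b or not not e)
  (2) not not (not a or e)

No

E1: not (b and not b or not not e)
    = not not not e   (complement / identity)
    = not e   (double negation)
E2: not not (not a or e)
    = not a or e   (double negation)
These differ: at a=0, b=0, e=1, E1 = 0 but E2 = 1.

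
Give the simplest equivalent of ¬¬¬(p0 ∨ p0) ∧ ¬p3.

¬p0 ∧ ¬p3

¬¬¬(p0 ∨ p0) ∧ ¬p3
= ¬(p0 ∨ p0) ∧ ¬p3   [double negation]
= ¬p0 ∧ ¬p3   [idempotence]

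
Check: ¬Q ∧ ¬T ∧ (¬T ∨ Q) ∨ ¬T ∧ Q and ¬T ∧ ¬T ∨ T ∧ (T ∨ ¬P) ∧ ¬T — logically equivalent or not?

E1: ¬Q ∧ ¬T ∧ (¬T ∨ Q) ∨ ¬T ∧ Q
    = ¬Q ∧ ¬T ∨ ¬T ∧ Q   — absorption
    = ¬T   — distribution
E2: ¬T ∧ ¬T ∨ T ∧ (T ∨ ¬P) ∧ ¬T
    = ¬T ∧ ¬T ∨ T ∧ ¬T   — absorption
    = ¬T   — distribution
Both reduce to ¬T, so they are equivalent.

Yes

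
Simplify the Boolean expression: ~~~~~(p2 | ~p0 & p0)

~~~~~(p2 | ~p0 & p0)
= ~~~~~p2   — complement / identity
= ~~~p2   — double negation
= ~p2   — double negation

~p2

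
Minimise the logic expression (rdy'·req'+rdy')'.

rdy

(rdy'·req'+rdy')'
= (rdy')'   (absorption)
= rdy   (double negation)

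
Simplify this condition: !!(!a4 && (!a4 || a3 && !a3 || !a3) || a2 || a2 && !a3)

!a4 || a2

!!(!a4 && (!a4 || a3 && !a3 || !a3) || a2 || a2 && !a3)
= !!(!a4 && (!a4 || !a3) || a2 || a2 && !a3)   — complement / identity
= !!(!a4 && (!a4 || !a3) || a2)   — absorption
= !a4 && (!a4 || !a3) || a2   — double negation
= !a4 || a2   — absorption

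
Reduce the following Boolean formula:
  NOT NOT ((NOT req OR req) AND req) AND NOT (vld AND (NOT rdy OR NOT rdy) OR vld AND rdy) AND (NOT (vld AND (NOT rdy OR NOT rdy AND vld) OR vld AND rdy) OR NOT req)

NOT NOT ((NOT req OR req) AND req) AND NOT (vld AND (NOT rdy OR NOT rdy) OR vld AND rdy) AND (NOT (vld AND (NOT rdy OR NOT rdy AND vld) OR vld AND rdy) OR NOT req)
= NOT NOT req AND NOT (vld AND (NOT rdy OR NOT rdy) OR vld AND rdy) AND (NOT (vld AND (NOT rdy OR NOT rdy AND vld) OR vld AND rdy) OR NOT req)   (complement / identity)
= NOT NOT req AND NOT (vld AND NOT rdy OR vld AND rdy) AND (NOT (vld AND (NOT rdy OR NOT rdy AND vld) OR vld AND rdy) OR NOT req)   (idempotence)
= NOT NOT req AND NOT (vld AND NOT rdy OR vld AND rdy) AND (NOT (vld AND NOT rdy OR vld AND rdy) OR NOT req)   (absorption)
= NOT NOT req AND NOT (vld AND NOT rdy OR vld AND rdy)   (absorption)
= NOT NOT req AND NOT vld   (distribution)
= req AND NOT vld   (double negation)

req AND NOT vld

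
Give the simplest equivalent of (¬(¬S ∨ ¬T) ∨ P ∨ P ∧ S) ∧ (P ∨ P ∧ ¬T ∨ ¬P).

(¬(¬S ∨ ¬T) ∨ P ∨ P ∧ S) ∧ (P ∨ P ∧ ¬T ∨ ¬P)
= (¬(¬S ∨ ¬T) ∨ P ∨ P ∧ S) ∧ (P ∨ ¬P)
= ¬(¬S ∨ ¬T) ∨ P ∨ P ∧ S
= S ∧ T ∨ P ∨ P ∧ S
= S ∧ T ∨ P

S ∧ T ∨ P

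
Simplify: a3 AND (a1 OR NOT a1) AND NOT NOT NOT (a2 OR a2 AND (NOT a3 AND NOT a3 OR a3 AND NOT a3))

a3 AND (a1 OR NOT a1) AND NOT NOT NOT (a2 OR a2 AND (NOT a3 AND NOT a3 OR a3 AND NOT a3))
= a3 AND (a1 OR NOT a1) AND NOT NOT NOT (a2 OR a2 AND NOT a3)   (distribution)
= a3 AND NOT NOT NOT (a2 OR a2 AND NOT a3)   (complement / identity)
= a3 AND NOT NOT NOT a2   (absorption)
= a3 AND NOT a2   (double negation)

a3 AND NOT a2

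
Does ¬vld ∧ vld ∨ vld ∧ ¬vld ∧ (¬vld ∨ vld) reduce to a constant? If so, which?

yes, False

¬vld ∧ vld ∨ vld ∧ ¬vld ∧ (¬vld ∨ vld)
= ¬vld ∧ vld ∨ vld ∧ ¬vld   — complement / identity
= vld ∧ ¬vld   — complement / identity
= False   — complement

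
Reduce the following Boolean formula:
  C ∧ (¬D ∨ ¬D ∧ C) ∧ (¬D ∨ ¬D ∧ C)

C ∧ ¬D

C ∧ (¬D ∨ ¬D ∧ C) ∧ (¬D ∨ ¬D ∧ C)
= C ∧ (¬D ∨ ¬D ∧ C)   (idempotence)
= C ∧ ¬D   (absorption)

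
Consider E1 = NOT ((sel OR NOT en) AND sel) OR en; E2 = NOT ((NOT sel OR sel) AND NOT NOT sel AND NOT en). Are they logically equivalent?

E1: NOT ((sel OR NOT en) AND sel) OR en
    = NOT sel OR en   — absorption
E2: NOT ((NOT sel OR sel) AND NOT NOT sel AND NOT en)
    = NOT (NOT NOT sel AND NOT en)   — complement / identity
    = NOT sel OR en   — De Morgan
Both reduce to NOT sel OR en, so they are equivalent.

Yes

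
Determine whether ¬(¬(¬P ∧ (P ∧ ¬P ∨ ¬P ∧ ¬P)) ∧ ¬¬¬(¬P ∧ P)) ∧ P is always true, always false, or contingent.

¬(¬(¬P ∧ (P ∧ ¬P ∨ ¬P ∧ ¬P)) ∧ ¬¬¬(¬P ∧ P)) ∧ P
= (¬P ∧ (P ∧ ¬P ∨ ¬P ∧ ¬P) ∨ ¬¬(¬P ∧ P)) ∧ P
= (¬P ∧ ¬P ∨ ¬¬(¬P ∧ P)) ∧ P
= (¬P ∧ ¬P ∨ ¬P ∧ P) ∧ P
= ¬P ∧ P
= False

always false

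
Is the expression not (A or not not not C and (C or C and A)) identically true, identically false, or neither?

not (A or not not not C and (C or C and A))
= not (A or not not not C and C)   [absorption]
= not (A or not C and C)   [double negation]
= not A   [complement / identity]
This depends on A, so it is not a constant.

neither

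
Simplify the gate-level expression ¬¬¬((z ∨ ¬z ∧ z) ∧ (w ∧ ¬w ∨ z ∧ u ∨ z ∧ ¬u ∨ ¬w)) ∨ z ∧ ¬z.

¬z

¬¬¬((z ∨ ¬z ∧ z) ∧ (w ∧ ¬w ∨ z ∧ u ∨ z ∧ ¬u ∨ ¬w)) ∨ z ∧ ¬z
= ¬¬¬(z ∧ (w ∧ ¬w ∨ z ∧ u ∨ z ∧ ¬u ∨ ¬w)) ∨ z ∧ ¬z   (complement / identity)
= ¬¬¬(z ∧ (w ∧ ¬w ∨ z ∧ u ∨ z ∧ ¬u ∨ ¬w))   (complement / identity)
= ¬(z ∧ (w ∧ ¬w ∨ z ∧ u ∨ z ∧ ¬u ∨ ¬w))   (double negation)
= ¬(z ∧ (z ∧ u ∨ z ∧ ¬u ∨ ¬w))   (complement / identity)
= ¬(z ∧ (z ∨ ¬w))   (distribution)
= ¬z   (absorption)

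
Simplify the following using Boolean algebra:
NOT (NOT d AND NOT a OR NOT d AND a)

d

NOT (NOT d AND NOT a OR NOT d AND a)
= NOT NOT d
= d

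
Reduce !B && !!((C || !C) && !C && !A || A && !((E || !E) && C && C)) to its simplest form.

!B && !!((C || !C) && !C && !A || A && !((E || !E) && C && C))
= !B && !!(!C && !A || A && !((E || !E) && C && C))   [complement / identity]
= !B && !!(!C && !A || A && !(C && C))   [complement / identity]
= !B && (!C && !A || A && !(C && C))   [double negation]
= !B && (!C && !A || A && !C)   [idempotence]
= !B && !C   [distribution]

!B && !C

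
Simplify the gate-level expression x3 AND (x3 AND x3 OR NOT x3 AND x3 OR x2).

x3 AND (x3 AND x3 OR NOT x3 AND x3 OR x2)
= x3 AND (x3 OR x2)   — distribution
= x3   — absorption

x3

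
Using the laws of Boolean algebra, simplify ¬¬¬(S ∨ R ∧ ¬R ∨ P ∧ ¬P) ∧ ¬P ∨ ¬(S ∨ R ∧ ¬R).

¬S

¬¬¬(S ∨ R ∧ ¬R ∨ P ∧ ¬P) ∧ ¬P ∨ ¬(S ∨ R ∧ ¬R)
= ¬(S ∨ R ∧ ¬R ∨ P ∧ ¬P) ∧ ¬P ∨ ¬(S ∨ R ∧ ¬R)   [double negation]
= ¬(S ∨ R ∧ ¬R) ∧ ¬P ∨ ¬(S ∨ R ∧ ¬R)   [complement / identity]
= ¬(S ∨ R ∧ ¬R)   [absorption]
= ¬S   [complement / identity]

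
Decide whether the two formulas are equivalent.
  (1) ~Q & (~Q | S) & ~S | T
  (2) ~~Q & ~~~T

E1: ~Q & (~Q | S) & ~S | T
    = ~Q & ~S | T
E2: ~~Q & ~~~T
    = ~~Q & ~T
    = Q & ~T
These differ: at Q=0, S=0, T=1, E1 = 1 but E2 = 0.

No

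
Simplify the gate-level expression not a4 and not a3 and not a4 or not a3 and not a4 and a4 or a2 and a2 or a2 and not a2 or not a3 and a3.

not a3 and not a4 or a2

not a4 and not a3 and not a4 or not a3 and not a4 and a4 or a2 and a2 or a2 and not a2 or not a3 and a3
= not a4 and not a3 and not a4 or not a3 and not a4 and a4 or a2 or not a3 and a3   — distribution
= not a3 and not a4 or a2 or not a3 and a3   — distribution
= not a3 and not a4 or a2   — complement / identity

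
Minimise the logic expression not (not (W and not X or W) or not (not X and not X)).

not (not (W and not X or W) or not (not X and not X))
= not (not (W and not X or W) or not not X)   — idempotence
= not (not W or not not X)   — absorption
= W and not X   — De Morgan

W and not X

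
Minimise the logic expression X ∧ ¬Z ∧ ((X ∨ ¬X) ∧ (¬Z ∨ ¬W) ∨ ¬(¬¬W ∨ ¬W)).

X ∧ ¬Z ∧ ((X ∨ ¬X) ∧ (¬Z ∨ ¬W) ∨ ¬(¬¬W ∨ ¬W))
= X ∧ ¬Z ∧ ((X ∨ ¬X) ∧ (¬Z ∨ ¬W) ∨ ¬W ∧ W)   [De Morgan]
= X ∧ ¬Z ∧ (¬Z ∨ ¬W ∨ ¬W ∧ W)   [complement / identity]
= X ∧ ¬Z ∧ (¬Z ∨ ¬W)   [complement / identity]
= X ∧ ¬Z   [absorption]

X ∧ ¬Z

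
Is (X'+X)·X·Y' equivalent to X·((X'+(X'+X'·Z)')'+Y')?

E1: (X'+X)·X·Y'
    = X·Y'
E2: X·((X'+(X'+X'·Z)')'+Y')
    = X·(X·(X'+X'·Z)+Y')
    = X·(X·X'+Y')
    = X·Y'
Both reduce to X·Y', so they are equivalent.

Yes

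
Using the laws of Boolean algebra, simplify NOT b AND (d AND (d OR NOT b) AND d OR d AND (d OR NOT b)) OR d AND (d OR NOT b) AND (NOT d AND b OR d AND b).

d

NOT b AND (d AND (d OR NOT b) AND d OR d AND (d OR NOT b)) OR d AND (d OR NOT b) AND (NOT d AND b OR d AND b)
= NOT b AND d AND (d OR NOT b) OR d AND (d OR NOT b) AND (NOT d AND b OR d AND b)   (absorption)
= NOT b AND d AND (d OR NOT b) OR d AND (d OR NOT b) AND b   (distribution)
= d AND (d OR NOT b)   (distribution)
= d   (absorption)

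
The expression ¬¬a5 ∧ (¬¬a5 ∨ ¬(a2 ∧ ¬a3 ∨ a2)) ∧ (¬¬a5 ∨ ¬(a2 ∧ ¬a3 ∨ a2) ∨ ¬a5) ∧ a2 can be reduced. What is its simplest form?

a5 ∧ a2

¬¬a5 ∧ (¬¬a5 ∨ ¬(a2 ∧ ¬a3 ∨ a2)) ∧ (¬¬a5 ∨ ¬(a2 ∧ ¬a3 ∨ a2) ∨ ¬a5) ∧ a2
= ¬¬a5 ∧ (¬¬a5 ∨ ¬(a2 ∧ ¬a3 ∨ a2)) ∧ a2   — absorption
= ¬¬a5 ∧ (¬¬a5 ∨ ¬a2) ∧ a2   — absorption
= ¬¬a5 ∧ a2   — absorption
= a5 ∧ a2   — double negation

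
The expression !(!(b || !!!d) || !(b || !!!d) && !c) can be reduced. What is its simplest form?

b || !d

!(!(b || !!!d) || !(b || !!!d) && !c)
= !!(b || !!!d)   (absorption)
= !!(b || !d)   (double negation)
= b || !d   (double negation)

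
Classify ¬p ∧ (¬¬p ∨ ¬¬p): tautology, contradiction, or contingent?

¬p ∧ (¬¬p ∨ ¬¬p)
= ¬p ∧ ¬¬p
= ¬p ∧ p
= False

contradiction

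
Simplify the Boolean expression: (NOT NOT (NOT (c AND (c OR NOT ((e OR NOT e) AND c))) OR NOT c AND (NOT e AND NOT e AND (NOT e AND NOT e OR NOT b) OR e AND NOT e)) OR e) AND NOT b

(NOT NOT (NOT (c AND (c OR NOT ((e OR NOT e) AND c))) OR NOT c AND (NOT e AND NOT e AND (NOT e AND NOT e OR NOT b) OR e AND NOT e)) OR e) AND NOT b
= (NOT NOT (NOT (c AND (c OR NOT c)) OR NOT c AND (NOT e AND NOT e AND (NOT e AND NOT e OR NOT b) OR e AND NOT e)) OR e) AND NOT b
= (NOT NOT (NOT c OR NOT c AND (NOT e AND NOT e AND (NOT e AND NOT e OR NOT b) OR e AND NOT e)) OR e) AND NOT b
= (NOT NOT (NOT c OR NOT c AND (NOT e AND NOT e OR e AND NOT e)) OR e) AND NOT b
= (NOT NOT (NOT c OR NOT c AND NOT e) OR e) AND NOT b
= (NOT NOT NOT c OR e) AND NOT b
= (NOT c OR e) AND NOT b

(NOT c OR e) AND NOT b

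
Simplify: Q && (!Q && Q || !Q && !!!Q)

false

Q && (!Q && Q || !Q && !!!Q)
= Q && (!Q && Q || !Q && !Q)   — double negation
= Q && !Q   — distribution
= false   — complement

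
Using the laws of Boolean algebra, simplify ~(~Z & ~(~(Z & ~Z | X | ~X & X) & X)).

Z

~(~Z & ~(~(Z & ~Z | X | ~X & X) & X))
= ~(~Z & ~(~(Z & ~Z | X) & X))
= Z | ~(Z & ~Z | X) & X
= Z | ~X & X
= Z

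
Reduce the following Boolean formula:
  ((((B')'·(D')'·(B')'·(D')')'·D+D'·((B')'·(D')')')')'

B'+D'

((((B')'·(D')'·(B')'·(D')')'·D+D'·((B')'·(D')')')')'
= ((((B')'·(D')')'·D+D'·((B')'·(D')')')')'
= (((D+D')·((B')'·(D')')')')'
= ((((B')'·(D')')')')'
= ((B'+D')')'
= B'+D'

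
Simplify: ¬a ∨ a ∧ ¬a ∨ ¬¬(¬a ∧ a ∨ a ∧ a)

¬a ∨ a ∧ ¬a ∨ ¬¬(¬a ∧ a ∨ a ∧ a)
= ¬a ∨ a ∧ ¬a ∨ ¬¬a   (distribution)
= ¬a ∨ ¬¬a   (complement / identity)
= ¬a ∨ a   (double negation)
= True   (complement)

True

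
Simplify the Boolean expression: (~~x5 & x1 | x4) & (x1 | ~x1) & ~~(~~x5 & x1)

x5 & x1

(~~x5 & x1 | x4) & (x1 | ~x1) & ~~(~~x5 & x1)
= (~~x5 & x1 | x4) & (x1 | ~x1) & ~~x5 & x1   — double negation
= (~~x5 & x1 | x4) & ~~x5 & x1   — complement / identity
= ~~x5 & x1   — absorption
= x5 & x1   — double negation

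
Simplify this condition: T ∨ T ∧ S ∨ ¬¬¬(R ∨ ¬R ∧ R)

T ∨ T ∧ S ∨ ¬¬¬(R ∨ ¬R ∧ R)
= T ∨ T ∧ S ∨ ¬¬¬R   [complement / identity]
= T ∨ T ∧ S ∨ ¬R   [double negation]
= T ∨ ¬R   [absorption]

T ∨ ¬R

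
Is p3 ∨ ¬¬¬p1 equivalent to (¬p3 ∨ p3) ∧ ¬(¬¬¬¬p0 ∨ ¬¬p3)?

E1: p3 ∨ ¬¬¬p1
    = p3 ∨ ¬p1
E2: (¬p3 ∨ p3) ∧ ¬(¬¬¬¬p0 ∨ ¬¬p3)
    = (¬p3 ∨ p3) ∧ ¬(¬¬p0 ∨ ¬¬p3)
    = ¬(¬¬p0 ∨ ¬¬p3)
    = ¬p0 ∧ ¬p3
These differ: at p0=1, p1=0, p3=1, E1 = 1 but E2 = 0.

No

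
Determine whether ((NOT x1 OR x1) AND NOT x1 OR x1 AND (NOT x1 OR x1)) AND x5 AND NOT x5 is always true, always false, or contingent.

((NOT x1 OR x1) AND NOT x1 OR x1 AND (NOT x1 OR x1)) AND x5 AND NOT x5
= (NOT x1 OR x1) AND x5 AND NOT x5   — distribution
= x5 AND NOT x5   — complement / identity
= FALSE   — complement

always false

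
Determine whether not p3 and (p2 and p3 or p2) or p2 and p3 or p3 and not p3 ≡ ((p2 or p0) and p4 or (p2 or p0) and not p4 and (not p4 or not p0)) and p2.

Yes

E1: not p3 and (p2 and p3 or p2) or p2 and p3 or p3 and not p3
    = not p3 and p2 or p2 and p3 or p3 and not p3   — absorption
    = p2 or p3 and not p3   — distribution
    = p2   — complement / identity
E2: ((p2 or p0) and p4 or (p2 or p0) and not p4 and (not p4 or not p0)) and p2
    = ((p2 or p0) and p4 or (p2 or p0) and not p4) and p2   — absorption
    = (p2 or p0) and p2   — distribution
    = p2   — absorption
Both reduce to p2, so they are equivalent.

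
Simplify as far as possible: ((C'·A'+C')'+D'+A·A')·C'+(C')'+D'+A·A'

C+D'

((C'·A'+C')'+D'+A·A')·C'+(C')'+D'+A·A'
= ((C')'+D'+A·A')·C'+(C')'+D'+A·A'
= (C')'+D'+A·A'
= C+D'+A·A'
= C+D'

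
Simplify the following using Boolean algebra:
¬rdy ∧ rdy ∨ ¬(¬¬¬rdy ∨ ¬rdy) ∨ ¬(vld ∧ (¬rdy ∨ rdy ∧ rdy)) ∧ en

¬rdy ∧ rdy ∨ ¬(¬¬¬rdy ∨ ¬rdy) ∨ ¬(vld ∧ (¬rdy ∨ rdy ∧ rdy)) ∧ en
= ¬rdy ∧ rdy ∨ ¬(¬rdy ∨ ¬rdy) ∨ ¬(vld ∧ (¬rdy ∨ rdy ∧ rdy)) ∧ en   (double negation)
= ¬rdy ∧ rdy ∨ ¬(¬rdy ∨ ¬rdy) ∨ ¬(vld ∧ (¬rdy ∨ rdy)) ∧ en   (idempotence)
= ¬rdy ∧ rdy ∨ ¬(¬rdy ∨ ¬rdy) ∨ ¬vld ∧ en   (complement / identity)
= ¬rdy ∧ rdy ∨ rdy ∧ rdy ∨ ¬vld ∧ en   (De Morgan)
= rdy ∨ ¬vld ∧ en   (distribution)

rdy ∨ ¬vld ∧ en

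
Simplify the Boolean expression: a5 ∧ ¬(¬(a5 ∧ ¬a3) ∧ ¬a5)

a5

a5 ∧ ¬(¬(a5 ∧ ¬a3) ∧ ¬a5)
= a5 ∧ (a5 ∧ ¬a3 ∨ a5)
= a5 ∧ a5
= a5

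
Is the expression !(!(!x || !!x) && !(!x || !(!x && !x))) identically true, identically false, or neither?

identically true

!(!(!x || !!x) && !(!x || !(!x && !x)))
= !x || !!x || !x || !(!x && !x)
= !x || !!x || !x || !!x
= !x || !!x
= !x || x
= true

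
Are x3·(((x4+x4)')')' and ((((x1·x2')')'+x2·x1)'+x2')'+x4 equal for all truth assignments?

E1: x3·(((x4+x4)')')'
    = x3·(x4+x4)'   [double negation]
    = x3·x4'   [idempotence]
E2: ((((x1·x2')')'+x2·x1)'+x2')'+x4
    = (((x1·x2')')'+x2·x1)·x2+x4   [De Morgan]
    = (x1·x2'+x2·x1)·x2+x4   [double negation]
    = x1·x2+x4   [distribution]
These differ: at x1=1, x2=1, x3=1, x4=1, E1 = 0 but E2 = 1.

No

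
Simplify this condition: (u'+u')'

u

(u'+u')'
= (u')'   [idempotence]
= u   [double negation]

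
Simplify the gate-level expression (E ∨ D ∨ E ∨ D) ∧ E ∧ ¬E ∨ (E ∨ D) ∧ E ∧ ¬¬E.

(E ∨ D ∨ E ∨ D) ∧ E ∧ ¬E ∨ (E ∨ D) ∧ E ∧ ¬¬E
= (E ∨ D) ∧ E ∧ ¬E ∨ (E ∨ D) ∧ E ∧ ¬¬E   [idempotence]
= (E ∨ D) ∧ E ∧ ¬E ∨ (E ∨ D) ∧ E ∧ E   [double negation]
= (E ∨ D) ∧ E   [distribution]
= E   [absorption]

E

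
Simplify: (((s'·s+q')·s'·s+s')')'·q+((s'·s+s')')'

(((s'·s+q')·s'·s+s')')'·q+((s'·s+s')')'
= ((s'·s+s')')'·q+((s'·s+s')')'   — absorption
= ((s'·s+s')')'   — absorption
= s'·s+s'   — double negation
= s'   — complement / identity

s'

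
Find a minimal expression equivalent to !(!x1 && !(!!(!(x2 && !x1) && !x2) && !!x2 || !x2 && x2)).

x1

!(!x1 && !(!!(!(x2 && !x1) && !x2) && !!x2 || !x2 && x2))
= !(!x1 && !(!(x2 && !x1 || x2) && !!x2 || !x2 && x2))   [De Morgan]
= x1 || !(x2 && !x1 || x2) && !!x2 || !x2 && x2   [De Morgan]
= x1 || !x2 && !!x2 || !x2 && x2   [absorption]
= x1 || !x2 && x2 || !x2 && x2   [double negation]
= x1 || !x2 && x2   [idempotence]
= x1   [complement / identity]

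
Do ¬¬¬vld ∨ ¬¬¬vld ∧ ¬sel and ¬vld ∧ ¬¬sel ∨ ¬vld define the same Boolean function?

Yes

E1: ¬¬¬vld ∨ ¬¬¬vld ∧ ¬sel
    = ¬¬¬vld   [absorption]
    = ¬vld   [double negation]
E2: ¬vld ∧ ¬¬sel ∨ ¬vld
    = ¬vld ∧ sel ∨ ¬vld   [double negation]
    = ¬vld   [absorption]
Both reduce to ¬vld, so they are equivalent.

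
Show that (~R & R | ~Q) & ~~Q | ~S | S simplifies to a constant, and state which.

(~R & R | ~Q) & ~~Q | ~S | S
= (~R & R | ~Q) & Q | ~S | S   [double negation]
= ~Q & Q | ~S | S   [complement / identity]
= ~S | S   [complement / identity]
= 1   [complement]

1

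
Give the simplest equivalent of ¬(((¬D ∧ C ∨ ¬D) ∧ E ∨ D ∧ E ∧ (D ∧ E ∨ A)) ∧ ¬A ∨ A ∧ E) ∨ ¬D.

¬(((¬D ∧ C ∨ ¬D) ∧ E ∨ D ∧ E ∧ (D ∧ E ∨ A)) ∧ ¬A ∨ A ∧ E) ∨ ¬D
= ¬(((¬D ∧ C ∨ ¬D) ∧ E ∨ D ∧ E) ∧ ¬A ∨ A ∧ E) ∨ ¬D
= ¬((¬D ∧ E ∨ D ∧ E) ∧ ¬A ∨ A ∧ E) ∨ ¬D
= ¬(E ∧ ¬A ∨ A ∧ E) ∨ ¬D
= ¬E ∨ ¬D

¬E ∨ ¬D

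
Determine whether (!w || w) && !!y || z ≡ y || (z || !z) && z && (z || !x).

Yes

E1: (!w || w) && !!y || z
    = (!w || w) && y || z   (double negation)
    = y || z   (complement / identity)
E2: y || (z || !z) && z && (z || !x)
    = y || z && (z || !x)   (complement / identity)
    = y || z   (absorption)
Both reduce to y || z, so they are equivalent.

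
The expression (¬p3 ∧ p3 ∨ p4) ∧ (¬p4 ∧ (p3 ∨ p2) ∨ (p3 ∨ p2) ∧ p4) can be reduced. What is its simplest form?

(¬p3 ∧ p3 ∨ p4) ∧ (¬p4 ∧ (p3 ∨ p2) ∨ (p3 ∨ p2) ∧ p4)
= p4 ∧ (¬p4 ∧ (p3 ∨ p2) ∨ (p3 ∨ p2) ∧ p4)   [complement / identity]
= p4 ∧ (p3 ∨ p2)   [distribution]

p4 ∧ (p3 ∨ p2)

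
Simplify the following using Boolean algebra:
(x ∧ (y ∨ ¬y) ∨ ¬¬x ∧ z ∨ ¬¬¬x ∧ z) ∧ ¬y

(x ∧ (y ∨ ¬y) ∨ ¬¬x ∧ z ∨ ¬¬¬x ∧ z) ∧ ¬y
= (x ∨ ¬¬x ∧ z ∨ ¬¬¬x ∧ z) ∧ ¬y   [complement / identity]
= (x ∨ z ∧ (¬¬x ∨ ¬¬¬x)) ∧ ¬y   [distribution]
= (x ∨ z ∧ (¬¬x ∨ ¬x)) ∧ ¬y   [double negation]
= (x ∨ z ∧ (x ∨ ¬x)) ∧ ¬y   [double negation]
= (x ∨ z) ∧ ¬y   [complement / identity]

(x ∨ z) ∧ ¬y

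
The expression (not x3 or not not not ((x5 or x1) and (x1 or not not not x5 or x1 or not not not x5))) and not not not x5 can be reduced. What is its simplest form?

(not x3 or not not not ((x5 or x1) and (x1 or not not not x5 or x1 or not not not x5))) and not not not x5
= (not x3 or not not not ((x5 or x1) and (x1 or not not not x5))) and not not not x5
= (not x3 or not not not (x5 and not not not x5 or x1)) and not not not x5
= (not x3 or not not not (x5 and not not not x5 or x1)) and not x5
= (not x3 or not not not (x5 and not x5 or x1)) and not x5
= (not x3 or not not not x1) and not x5
= (not x3 or not x1) and not x5

(not x3 or not x1) and not x5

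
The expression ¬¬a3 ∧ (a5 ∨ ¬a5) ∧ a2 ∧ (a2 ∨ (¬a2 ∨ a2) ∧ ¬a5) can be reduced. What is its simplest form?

¬¬a3 ∧ (a5 ∨ ¬a5) ∧ a2 ∧ (a2 ∨ (¬a2 ∨ a2) ∧ ¬a5)
= a3 ∧ (a5 ∨ ¬a5) ∧ a2 ∧ (a2 ∨ (¬a2 ∨ a2) ∧ ¬a5)   (double negation)
= a3 ∧ (a5 ∨ ¬a5) ∧ a2 ∧ (a2 ∨ ¬a5)   (complement / identity)
= a3 ∧ a2 ∧ (a2 ∨ ¬a5)   (complement / identity)
= a3 ∧ a2   (absorption)

a3 ∧ a2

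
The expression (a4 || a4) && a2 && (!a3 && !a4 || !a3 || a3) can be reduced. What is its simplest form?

(a4 || a4) && a2 && (!a3 && !a4 || !a3 || a3)
= a4 && a2 && (!a3 && !a4 || !a3 || a3)   (idempotence)
= a4 && a2 && (!a3 || a3)   (absorption)
= a4 && a2   (complement / identity)

a4 && a2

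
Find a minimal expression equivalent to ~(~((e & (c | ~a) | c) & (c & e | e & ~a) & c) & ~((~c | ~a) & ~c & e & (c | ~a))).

~(~((e & (c | ~a) | c) & (c & e | e & ~a) & c) & ~((~c | ~a) & ~c & e & (c | ~a)))
= ~(~((e & (c | ~a) | c) & e & (c | ~a) & c) & ~((~c | ~a) & ~c & e & (c | ~a)))   (distribution)
= ~(~(e & (c | ~a) & c) & ~((~c | ~a) & ~c & e & (c | ~a)))   (absorption)
= ~(~(e & (c | ~a) & c) & ~(~c & e & (c | ~a)))   (absorption)
= e & (c | ~a) & c | ~c & e & (c | ~a)   (De Morgan)
= e & (c | ~a)   (distribution)

e & (c | ~a)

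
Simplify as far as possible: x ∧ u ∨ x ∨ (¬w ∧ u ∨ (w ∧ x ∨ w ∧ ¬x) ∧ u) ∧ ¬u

x

x ∧ u ∨ x ∨ (¬w ∧ u ∨ (w ∧ x ∨ w ∧ ¬x) ∧ u) ∧ ¬u
= x ∧ u ∨ x ∨ (¬w ∧ u ∨ w ∧ u) ∧ ¬u
= x ∧ u ∨ x ∨ u ∧ ¬u
= x ∧ u ∨ x
= x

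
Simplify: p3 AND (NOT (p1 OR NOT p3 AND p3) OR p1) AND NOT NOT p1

p3 AND (NOT (p1 OR NOT p3 AND p3) OR p1) AND NOT NOT p1
= p3 AND (NOT p1 OR p1) AND NOT NOT p1   (complement / identity)
= p3 AND NOT NOT p1   (complement / identity)
= p3 AND p1   (double negation)

p3 AND p1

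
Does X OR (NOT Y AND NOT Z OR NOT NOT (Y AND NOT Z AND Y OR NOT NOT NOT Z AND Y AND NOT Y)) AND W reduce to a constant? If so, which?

X OR (NOT Y AND NOT Z OR NOT NOT (Y AND NOT Z AND Y OR NOT NOT NOT Z AND Y AND NOT Y)) AND W
= X OR (NOT Y AND NOT Z OR NOT NOT (Y AND NOT Z AND Y OR NOT Z AND Y AND NOT Y)) AND W   — double negation
= X OR (NOT Y AND NOT Z OR NOT NOT (NOT Z AND Y)) AND W   — distribution
= X OR (NOT Y AND NOT Z OR NOT Z AND Y) AND W   — double negation
= X OR NOT Z AND W   — distribution
This depends on W, X, Z, so it is not a constant.

no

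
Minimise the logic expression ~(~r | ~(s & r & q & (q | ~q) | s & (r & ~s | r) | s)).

r & s

~(~r | ~(s & r & q & (q | ~q) | s & (r & ~s | r) | s))
= ~(~r | ~(s & r & q & (q | ~q) | s & r | s))   [absorption]
= ~(~r | ~(s & r & q | s & r | s))   [complement / identity]
= ~(~r | ~(s & r | s))   [absorption]
= r & (s & r | s)   [De Morgan]
= r & s   [absorption]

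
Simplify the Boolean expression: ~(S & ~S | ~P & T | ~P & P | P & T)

~(S & ~S | ~P & T | ~P & P | P & T)
= ~(~P & T | ~P & P | P & T)   [complement / identity]
= ~(~P & T | P & T)   [complement / identity]
= ~T   [distribution]

~T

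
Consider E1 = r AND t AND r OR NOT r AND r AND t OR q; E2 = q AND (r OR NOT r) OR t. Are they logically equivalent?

No

E1: r AND t AND r OR NOT r AND r AND t OR q
    = r AND t OR q   — distribution
E2: q AND (r OR NOT r) OR t
    = q OR t   — complement / identity
These differ: at q=0, r=0, t=1, E1 = 0 but E2 = 1.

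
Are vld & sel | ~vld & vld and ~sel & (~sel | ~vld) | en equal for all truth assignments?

E1: vld & sel | ~vld & vld
    = vld & sel
E2: ~sel & (~sel | ~vld) | en
    = ~sel | en
These differ: at en=1, sel=0, vld=0, E1 = 0 but E2 = 1.

No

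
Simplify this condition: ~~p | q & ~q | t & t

~~p | q & ~q | t & t
= ~~p | t & t
= ~~p | t
= p | t

p | t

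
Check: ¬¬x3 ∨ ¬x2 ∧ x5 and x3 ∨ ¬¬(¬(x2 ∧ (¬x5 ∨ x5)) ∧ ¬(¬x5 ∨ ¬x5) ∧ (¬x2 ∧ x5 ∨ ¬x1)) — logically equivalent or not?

Yes

E1: ¬¬x3 ∨ ¬x2 ∧ x5
    = x3 ∨ ¬x2 ∧ x5   (double negation)
E2: x3 ∨ ¬¬(¬(x2 ∧ (¬x5 ∨ x5)) ∧ ¬(¬x5 ∨ ¬x5) ∧ (¬x2 ∧ x5 ∨ ¬x1))
    = x3 ∨ ¬¬(¬x2 ∧ ¬(¬x5 ∨ ¬x5) ∧ (¬x2 ∧ x5 ∨ ¬x1))   (complement / identity)
    = x3 ∨ ¬x2 ∧ ¬(¬x5 ∨ ¬x5) ∧ (¬x2 ∧ x5 ∨ ¬x1)   (double negation)
    = x3 ∨ ¬x2 ∧ ¬¬x5 ∧ (¬x2 ∧ x5 ∨ ¬x1)   (idempotence)
    = x3 ∨ ¬x2 ∧ x5 ∧ (¬x2 ∧ x5 ∨ ¬x1)   (double negation)
    = x3 ∨ ¬x2 ∧ x5   (absorption)
Both reduce to x3 ∨ ¬x2 ∧ x5, so they are equivalent.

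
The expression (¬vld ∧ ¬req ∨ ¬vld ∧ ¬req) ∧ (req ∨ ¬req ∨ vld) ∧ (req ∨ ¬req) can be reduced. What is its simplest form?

¬vld ∧ ¬req

(¬vld ∧ ¬req ∨ ¬vld ∧ ¬req) ∧ (req ∨ ¬req ∨ vld) ∧ (req ∨ ¬req)
= (¬vld ∧ ¬req ∨ ¬vld ∧ ¬req) ∧ (req ∨ ¬req)   [absorption]
= ¬vld ∧ ¬req ∧ (req ∨ ¬req)   [idempotence]
= ¬vld ∧ ¬req   [complement / identity]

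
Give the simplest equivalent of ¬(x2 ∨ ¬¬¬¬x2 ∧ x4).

¬x2

¬(x2 ∨ ¬¬¬¬x2 ∧ x4)
= ¬(x2 ∨ ¬¬x2 ∧ x4)   — double negation
= ¬(x2 ∨ x2 ∧ x4)   — double negation
= ¬x2   — absorption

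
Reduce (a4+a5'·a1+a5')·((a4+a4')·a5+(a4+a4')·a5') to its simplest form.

a4+a5'

(a4+a5'·a1+a5')·((a4+a4')·a5+(a4+a4')·a5')
= (a4+a5'·a1+a5')·(a4+a4')
= a4+a5'·a1+a5'
= a4+a5'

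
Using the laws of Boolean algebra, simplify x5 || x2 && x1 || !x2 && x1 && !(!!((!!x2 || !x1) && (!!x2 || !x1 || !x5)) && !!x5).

x5 || x1

x5 || x2 && x1 || !x2 && x1 && !(!!((!!x2 || !x1) && (!!x2 || !x1 || !x5)) && !!x5)
= x5 || x2 && x1 || !x2 && x1 && !(!!(!!x2 || !x1) && !!x5)   (absorption)
= x5 || x2 && x1 || !x2 && x1 && (!(!!x2 || !x1) || !x5)   (De Morgan)
= x5 || x2 && x1 || !x2 && x1 && (!x2 && x1 || !x5)   (De Morgan)
= x5 || x2 && x1 || !x2 && x1   (absorption)
= x5 || x1   (distribution)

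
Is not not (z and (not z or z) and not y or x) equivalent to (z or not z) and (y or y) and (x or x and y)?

No

E1: not not (z and (not z or z) and not y or x)
    = z and (not z or z) and not y or x   (double negation)
    = z and not y or x   (complement / identity)
E2: (z or not z) and (y or y) and (x or x and y)
    = (z or not z) and (y or y) and x   (absorption)
    = (z or not z) and y and x   (idempotence)
    = y and x   (complement / identity)
These differ: at x=1, y=0, z=1, E1 = 1 but E2 = 0.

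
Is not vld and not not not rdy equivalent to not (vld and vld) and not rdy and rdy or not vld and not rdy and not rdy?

E1: not vld and not not not rdy
    = not vld and not rdy   — double negation
E2: not (vld and vld) and not rdy and rdy or not vld and not rdy and not rdy
    = not vld and not rdy and rdy or not vld and not rdy and not rdy   — idempotence
    = not vld and not rdy   — distribution
Both reduce to not vld and not rdy, so they are equivalent.

Yes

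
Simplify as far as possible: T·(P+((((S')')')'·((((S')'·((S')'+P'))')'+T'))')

T·(P+((((S')')')'·((((S')'·((S')'+P'))')'+T'))')
= T·(P+((((S')')')'·((((S')')')'+T'))')   [absorption]
= T·(P+((((S')')')')')   [absorption]
= T·(P+((S')')')   [double negation]
= T·(P+S')   [double negation]

T·(P+S')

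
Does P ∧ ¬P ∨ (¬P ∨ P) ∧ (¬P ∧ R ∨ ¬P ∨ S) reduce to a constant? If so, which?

P ∧ ¬P ∨ (¬P ∨ P) ∧ (¬P ∧ R ∨ ¬P ∨ S)
= P ∧ ¬P ∨ (¬P ∨ P) ∧ (¬P ∨ S)   — absorption
= (¬P ∨ P) ∧ (¬P ∨ S)   — complement / identity
= ¬P ∨ S   — complement / identity
This depends on P, S, so it is not a constant.

no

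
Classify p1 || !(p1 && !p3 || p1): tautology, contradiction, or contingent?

tautology

p1 || !(p1 && !p3 || p1)
= p1 || !p1   (absorption)
= true   (complement)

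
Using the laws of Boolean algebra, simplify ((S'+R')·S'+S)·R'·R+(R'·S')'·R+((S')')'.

((S'+R')·S'+S)·R'·R+(R'·S')'·R+((S')')'
= ((S'+R')·S'+S)·R'·R+(R+S)·R+((S')')'   (De Morgan)
= (S'+S)·R'·R+(R+S)·R+((S')')'   (absorption)
= R'·R+(R+S)·R+((S')')'   (complement / identity)
= (R+S)·R+((S')')'   (complement / identity)
= (R+S)·R+S'   (double negation)
= R+S'   (absorption)

R+S'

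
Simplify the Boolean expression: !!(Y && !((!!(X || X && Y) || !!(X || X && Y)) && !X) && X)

!!(Y && !((!!(X || X && Y) || !!(X || X && Y)) && !X) && X)
= !!(Y && !(!!(X || X && Y) && !X) && X)   [idempotence]
= !!(Y && !(!!X && !X) && X)   [absorption]
= !!(Y && (!X || X) && X)   [De Morgan]
= Y && (!X || X) && X   [double negation]
= Y && X   [complement / identity]

Y && X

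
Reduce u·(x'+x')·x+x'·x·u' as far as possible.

u·(x'+x')·x+x'·x·u'
= u·x'·x+x'·x·u'   — idempotence
= x'·x   — distribution
= 0   — complement

0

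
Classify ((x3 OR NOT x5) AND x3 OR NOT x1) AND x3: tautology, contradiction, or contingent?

((x3 OR NOT x5) AND x3 OR NOT x1) AND x3
= (x3 OR NOT x1) AND x3   — absorption
= x3   — absorption
This depends on x3, so it is not a constant.

contingent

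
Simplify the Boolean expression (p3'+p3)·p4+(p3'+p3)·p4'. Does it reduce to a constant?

(p3'+p3)·p4+(p3'+p3)·p4'
= p3'+p3   — distribution
= 1   — complement

1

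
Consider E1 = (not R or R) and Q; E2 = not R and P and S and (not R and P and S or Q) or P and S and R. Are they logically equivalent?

No

E1: (not R or R) and Q
    = Q   [complement / identity]
E2: not R and P and S and (not R and P and S or Q) or P and S and R
    = not R and P and S or P and S and R   [absorption]
    = P and S   [distribution]
These differ: at P=1, Q=1, R=0, S=0, E1 = 1 but E2 = 0.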